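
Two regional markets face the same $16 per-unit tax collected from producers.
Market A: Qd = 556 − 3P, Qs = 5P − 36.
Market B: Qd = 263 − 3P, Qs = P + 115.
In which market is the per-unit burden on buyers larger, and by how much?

Market A, by $6.

Market A: pre-tax P* = $74, Q* = 334; post-tax Q = 304; per-unit burden on buyers = $10.
Market B: pre-tax P* = $37, Q* = 152; post-tax Q = 140; per-unit burden on buyers = $4.
Difference: $10 vs $4 → market A is larger by $6.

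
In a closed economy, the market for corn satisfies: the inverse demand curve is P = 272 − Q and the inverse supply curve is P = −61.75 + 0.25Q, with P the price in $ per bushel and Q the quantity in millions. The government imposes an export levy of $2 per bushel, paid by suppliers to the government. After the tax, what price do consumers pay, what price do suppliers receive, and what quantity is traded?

Consumers pay $6.6; suppliers receive $4.6; quantity = 265.4.

Rewrite in direct form: Qd = 272 − P and Qs = 4P + 247.
Without the tax, 272 − P = 4P + 247 gives 5P = 25, so P* = $5 and Q* = 267.
With the tax collected from suppliers, supply shifts: Qs = 4(P − 2) + 247.
Solving gives Q = 265.4 with consumers paying $6.6 and suppliers receiving $4.6 (the $2 wedge).
The less price-elastic side of the market bears the larger share of a per-unit tax.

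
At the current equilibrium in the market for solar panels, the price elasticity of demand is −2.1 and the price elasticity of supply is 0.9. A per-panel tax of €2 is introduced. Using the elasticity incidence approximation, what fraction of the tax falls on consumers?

Consumers' share ≈ 0.3.

Incidence ratio: consumers' share ≈ εs / (εs + |εd|) = 0.9 / (0.9 + 2.1) = 0.3.
Supply is the less elastic side, so consumers bear the smaller share.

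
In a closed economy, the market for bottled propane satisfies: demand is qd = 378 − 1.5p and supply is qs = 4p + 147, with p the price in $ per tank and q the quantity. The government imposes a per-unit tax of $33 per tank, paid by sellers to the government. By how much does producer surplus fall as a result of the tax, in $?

Producer surplus falls by $2673.

Before the tax: set 378 − 1.5p = 4p + 147 → p* = $42, q* = 315.
With the tax collected from sellers, supply shifts: qs = 4(p − 33) + 147.
New equilibrium: buyers pay $66, sellers receive $33, q = 279. (Wedge: pb − ps = 33.)
ΔPS is the trapezoid between Q = 279 and Q = 315 of height $9: ½ · (315 + 279) · 9 = $2673.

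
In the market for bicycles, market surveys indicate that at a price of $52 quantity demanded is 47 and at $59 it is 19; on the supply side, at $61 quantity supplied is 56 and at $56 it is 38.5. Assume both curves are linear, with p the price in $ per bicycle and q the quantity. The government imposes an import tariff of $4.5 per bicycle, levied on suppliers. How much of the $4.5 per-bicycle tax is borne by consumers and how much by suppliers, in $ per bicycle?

Demand slope: (19 − 47)/(59 − 52) = -4, so qd = 255 − 4p.
Supply slope: (38.5 − 56)/(56 − 61) = 3.5, so qs = 3.5p − 157.5.
Before the tax: set 255 − 4p = 3.5p − 157.5 → p* = $55, q* = 35.
With the tax collected from suppliers, supply shifts: qs = 3.5(p − 4.5) − 157.5.
Solving gives q = 26.6 with consumers paying $57.1 and suppliers receiving $52.6 (the $4.5 wedge).
Burden on consumers: $2.1; on suppliers: $2.4. (They sum to $4.5.)

Consumers bear $2.1 per bicycle; suppliers bear $2.4 per bicycle.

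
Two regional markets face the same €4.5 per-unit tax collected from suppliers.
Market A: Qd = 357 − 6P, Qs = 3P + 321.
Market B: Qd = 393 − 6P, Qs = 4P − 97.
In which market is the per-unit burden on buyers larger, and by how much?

Market B, by €0.3.

Market A: pre-tax P* = €4, Q* = 333; post-tax Q = 324; per-unit burden on buyers = €1.5.
Market B: pre-tax P* = €49, Q* = 99; post-tax Q = 88.2; per-unit burden on buyers = €1.8.
Difference: €1.5 vs €1.8 → market B is larger by €0.3.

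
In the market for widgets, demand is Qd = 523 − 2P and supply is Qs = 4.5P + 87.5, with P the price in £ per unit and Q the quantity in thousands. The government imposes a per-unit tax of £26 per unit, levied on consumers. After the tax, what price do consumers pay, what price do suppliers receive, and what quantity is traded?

Consumers pay £85; suppliers receive £59; quantity = 353.

Without the tax, 523 − 2P = 4.5P + 87.5 gives 6.5P = 435.5, so P* = £67 and Q* = 389.
With the tax collected from consumers, demand (in seller-price terms) shifts: Qd = 523 − 2(P + 26).
Solving gives Q = 353 with consumers paying £85 and suppliers receiving £59 (the £26 wedge).
The less price-elastic side of the market bears the larger share of a per-unit tax.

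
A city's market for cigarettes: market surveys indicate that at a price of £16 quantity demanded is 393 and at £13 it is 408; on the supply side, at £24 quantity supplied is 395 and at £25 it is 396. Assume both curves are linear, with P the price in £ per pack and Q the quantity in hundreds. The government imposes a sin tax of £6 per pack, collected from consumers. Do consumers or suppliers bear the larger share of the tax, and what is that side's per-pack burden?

Demand slope: (408 − 393)/(13 − 16) = -5, so Qd = 473 − 5P.
Supply slope: (396 − 395)/(25 − 24) = 1, so Qs = P + 371.
Before the tax: set 473 − 5P = P + 371 → P* = £17, Q* = 388.
With the tax collected from consumers, demand (in seller-price terms) shifts: Qd = 473 − 5(P + 6).
Solving gives Q = 383 with consumers paying £18 and suppliers receiving £12 (the £6 wedge).
Per-pack burden: consumers £1, suppliers £5.
Suppliers take the larger share because supply is less price-elastic here (demand slope 5 vs supply slope 1).
The less price-elastic side of the market bears the larger share of a per-unit tax.

Suppliers bear the larger share: £5 per pack.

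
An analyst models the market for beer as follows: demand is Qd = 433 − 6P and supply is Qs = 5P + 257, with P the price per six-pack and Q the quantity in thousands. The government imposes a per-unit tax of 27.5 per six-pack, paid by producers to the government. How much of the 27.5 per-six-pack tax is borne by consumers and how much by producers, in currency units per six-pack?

Before the tax: set 433 − 6P = 5P + 257 → P* = 16, Q* = 337.
With the tax collected from producers, supply shifts: Qs = 5(P − 27.5) + 257.
Solving gives Q = 262 with consumers paying 28.5 and producers receiving 1 (the 27.5 wedge).
Burden on consumers: 12.5; on producers: 15. (They sum to 27.5.)

Consumers bear 12.5 per six-pack; producers bear 15 per six-pack.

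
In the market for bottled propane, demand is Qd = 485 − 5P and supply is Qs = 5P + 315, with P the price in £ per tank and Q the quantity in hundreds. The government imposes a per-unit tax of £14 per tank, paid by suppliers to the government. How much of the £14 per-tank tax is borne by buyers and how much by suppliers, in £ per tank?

Without the tax, 485 − 5P = 5P + 315 gives 10P = 170, so P* = £17 and Q* = 400.
With the tax collected from suppliers, supply shifts: Qs = 5(P − 14) + 315.
Solving gives Q = 365 with buyers paying £24 and suppliers receiving £10 (the £14 wedge).
Burden on buyers: £7; on suppliers: £7. (They sum to £14.)
The less price-elastic side of the market bears the larger share of a per-unit tax.

Buyers bear £7 per tank; suppliers bear £7 per tank.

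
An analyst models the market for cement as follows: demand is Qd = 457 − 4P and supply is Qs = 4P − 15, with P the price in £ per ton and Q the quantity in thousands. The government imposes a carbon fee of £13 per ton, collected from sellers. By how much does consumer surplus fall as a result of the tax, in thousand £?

Without the tax, 457 − 4P = 4P − 15 gives 8P = 472, so P* = £59 and Q* = 221.
With the tax collected from sellers, supply shifts: Qs = 4(P − 13) − 15.
New equilibrium: buyers pay £65.5, sellers receive £52.5, Q = 195. (Wedge: Pb − Ps = 13.)
ΔCS is the trapezoid between Q = 195 and Q = 221 of height £6.5: ½ · (221 + 195) · 6.5 = £1352.

Consumer surplus falls by £1352 thousand.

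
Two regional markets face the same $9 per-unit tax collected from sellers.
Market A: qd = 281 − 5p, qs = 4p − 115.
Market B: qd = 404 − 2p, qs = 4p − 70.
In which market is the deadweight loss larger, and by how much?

Market A: pre-tax p* = $44, q* = 61; post-tax q = 41; deadweight loss = $90.
Market B: pre-tax p* = $79, q* = 246; post-tax q = 234; deadweight loss = $54.
Difference: $90 vs $54 → market A is larger by $36.

Market A, by $36.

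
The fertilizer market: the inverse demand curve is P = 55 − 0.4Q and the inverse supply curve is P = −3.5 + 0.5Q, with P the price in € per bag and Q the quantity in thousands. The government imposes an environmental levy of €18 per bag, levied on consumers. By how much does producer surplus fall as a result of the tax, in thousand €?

Inverting to Q(P) form: Qd = 137.5 − 2.5P; Qs = 2P + 7.
Without the tax, 137.5 − 2.5P = 2P + 7 gives 4.5P = 130.5, so P* = €29 and Q* = 65.
With the tax collected from consumers, demand (in seller-price terms) shifts: Qd = 137.5 − 2.5(P + 18).
New equilibrium: consumers pay €37, producers receive €19, Q = 45. (Wedge: Pb − Ps = 18.)
ΔPS is the trapezoid between Q = 45 and Q = 65 of height €10: ½ · (65 + 45) · 10 = €550.

Producer surplus falls by €550 thousand.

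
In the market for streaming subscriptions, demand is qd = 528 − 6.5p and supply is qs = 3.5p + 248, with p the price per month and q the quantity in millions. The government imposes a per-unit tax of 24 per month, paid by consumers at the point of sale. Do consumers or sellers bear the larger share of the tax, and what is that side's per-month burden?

Without the tax, 528 − 6.5p = 3.5p + 248 gives 10p = 280, so p* = 28 and q* = 346.
With the tax collected from consumers, demand (in seller-price terms) shifts: qd = 528 − 6.5(p + 24).
Solving gives q = 291.4 with consumers paying 36.4 and sellers receiving 12.4 (the 24 wedge).
Per-month burden: consumers 8.4, sellers 15.6.
Sellers take the larger share because supply is less price-elastic here (demand slope 6.5 vs supply slope 3.5).
The less price-elastic side of the market bears the larger share of a per-unit tax.

Sellers bear the larger share: 15.6 per month.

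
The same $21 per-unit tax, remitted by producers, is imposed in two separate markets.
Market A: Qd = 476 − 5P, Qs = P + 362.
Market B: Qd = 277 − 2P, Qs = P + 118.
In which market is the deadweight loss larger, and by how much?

Market A: pre-tax P* = $19, Q* = 381; post-tax Q = 363.5; deadweight loss = $183.75.
Market B: pre-tax P* = $53, Q* = 171; post-tax Q = 157; deadweight loss = $147.
Difference: $183.75 vs $147 → market A is larger by $36.75.

Market A, by $36.75.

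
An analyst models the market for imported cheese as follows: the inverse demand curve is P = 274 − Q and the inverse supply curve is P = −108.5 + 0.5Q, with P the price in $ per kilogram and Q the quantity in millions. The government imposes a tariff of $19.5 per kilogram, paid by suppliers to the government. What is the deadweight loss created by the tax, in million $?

Inverting to Q(P) form: Qd = 274 − P; Qs = 2P + 217.
Without the tax, 274 − P = 2P + 217 gives 3P = 57, so P* = $19 and Q* = 255.
With the tax collected from suppliers, supply shifts: Qs = 2(P − 19.5) + 217.
Solving gives Q = 242 with consumers paying $32 and suppliers receiving $12.5 (the $19.5 wedge).
Quantity falls by |ΔQ| = |255 − 242| = 13.
DWL = ½ · t · |ΔQ| = ½ · 19.5 · 13 = $126.75.

Deadweight loss = $126.75 million.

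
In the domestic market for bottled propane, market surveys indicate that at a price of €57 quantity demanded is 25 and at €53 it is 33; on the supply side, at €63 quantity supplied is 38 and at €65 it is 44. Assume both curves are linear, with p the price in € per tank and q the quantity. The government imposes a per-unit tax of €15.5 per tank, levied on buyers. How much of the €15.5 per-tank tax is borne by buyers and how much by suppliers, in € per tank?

Demand slope: (33 − 25)/(53 − 57) = -2, so qd = 139 − 2p.
Supply slope: (44 − 38)/(65 − 63) = 3, so qs = 3p − 151.
Before the tax: set 139 − 2p = 3p − 151 → p* = €58, q* = 23.
With the tax collected from buyers, demand (in seller-price terms) shifts: qd = 139 − 2(p + 15.5).
New equilibrium: buyers pay €67.3, suppliers receive €51.8, q = 4.4. (Wedge: pb − ps = 15.5.)
Burden on buyers: €9.3; on suppliers: €6.2. (They sum to €15.5.)
The less price-elastic side of the market bears the larger share of a per-unit tax.

Buyers bear €9.3 per tank; suppliers bear €6.2 per tank.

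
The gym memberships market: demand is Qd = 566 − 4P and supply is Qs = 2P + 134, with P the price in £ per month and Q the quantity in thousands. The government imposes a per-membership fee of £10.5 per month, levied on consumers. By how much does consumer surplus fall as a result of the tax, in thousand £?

Consumer surplus falls by £948.5 thousand.

Without the tax, 566 − 4P = 2P + 134 gives 6P = 432, so P* = £72 and Q* = 278.
With the tax collected from consumers, demand (in seller-price terms) shifts: Qd = 566 − 4(P + 10.5).
New equilibrium: consumers pay £75.5, producers receive £65, Q = 264. (Wedge: Pb − Ps = 10.5.)
ΔCS is the trapezoid between Q = 264 and Q = 278 of height £3.5: ½ · (278 + 264) · 3.5 = £948.5.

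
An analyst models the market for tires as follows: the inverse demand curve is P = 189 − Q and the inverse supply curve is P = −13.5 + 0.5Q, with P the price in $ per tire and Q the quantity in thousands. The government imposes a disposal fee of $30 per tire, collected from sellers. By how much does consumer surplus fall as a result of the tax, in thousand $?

Consumer surplus falls by $2500 thousand.

Inverting to Q(P) form: Qd = 189 − P; Qs = 2P + 27.
Without the tax, 189 − P = 2P + 27 gives 3P = 162, so P* = $54 and Q* = 135.
With the tax collected from sellers, supply shifts: Qs = 2(P − 30) + 27.
New equilibrium: consumers pay $74, sellers receive $44, Q = 115. (Wedge: Pb − Ps = 30.)
ΔCS is the trapezoid between Q = 115 and Q = 135 of height $20: ½ · (135 + 115) · 20 = $2500.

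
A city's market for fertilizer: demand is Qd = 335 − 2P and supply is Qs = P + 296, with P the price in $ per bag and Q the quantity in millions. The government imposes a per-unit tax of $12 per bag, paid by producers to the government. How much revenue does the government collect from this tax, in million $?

Tax revenue = $3612 million.

Before the tax: set 335 − 2P = P + 296 → P* = $13, Q* = 309.
With the tax collected from producers, supply shifts: Qs = (P − 12) + 296.
Solving gives Q = 301 with buyers paying $17 and producers receiving $5 (the $12 wedge).
Revenue = t · Q = 12 · 301 = $3612.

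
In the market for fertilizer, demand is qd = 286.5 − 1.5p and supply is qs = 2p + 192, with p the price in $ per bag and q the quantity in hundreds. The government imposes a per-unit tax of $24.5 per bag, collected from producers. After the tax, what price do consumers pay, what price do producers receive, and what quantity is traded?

Consumers pay $41; producers receive $16.5; quantity = 225.

Without the tax, 286.5 − 1.5p = 2p + 192 gives 3.5p = 94.5, so p* = $27 and q* = 246.
With the tax collected from producers, supply shifts: qs = 2(p − 24.5) + 192.
Solving gives q = 225 with consumers paying $41 and producers receiving $16.5 (the $24.5 wedge).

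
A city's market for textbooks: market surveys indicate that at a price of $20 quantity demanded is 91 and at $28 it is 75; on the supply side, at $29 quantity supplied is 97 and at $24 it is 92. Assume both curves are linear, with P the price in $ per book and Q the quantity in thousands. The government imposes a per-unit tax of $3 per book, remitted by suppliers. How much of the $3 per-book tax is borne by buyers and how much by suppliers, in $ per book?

Buyers bear $1 per book; suppliers bear $2 per book.

Demand slope: (75 − 91)/(28 − 20) = -2, so Qd = 131 − 2P.
Supply slope: (92 − 97)/(24 − 29) = 1, so Qs = P + 68.
Before the tax: set 131 − 2P = P + 68 → P* = $21, Q* = 89.
With the tax collected from suppliers, supply shifts: Qs = (P − 3) + 68.
New equilibrium: buyers pay $22, suppliers receive $19, Q = 87. (Wedge: Pb − Ps = 3.)
Burden on buyers: $1; on suppliers: $2. (They sum to $3.)
The less price-elastic side of the market bears the larger share of a per-unit tax.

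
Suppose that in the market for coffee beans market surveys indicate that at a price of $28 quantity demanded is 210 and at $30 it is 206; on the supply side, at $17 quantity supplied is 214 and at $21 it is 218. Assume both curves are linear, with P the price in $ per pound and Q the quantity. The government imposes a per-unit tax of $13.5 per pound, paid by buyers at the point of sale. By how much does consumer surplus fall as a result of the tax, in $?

Demand slope: (206 − 210)/(30 − 28) = -2, so Qd = 266 − 2P.
Supply slope: (218 − 214)/(21 − 17) = 1, so Qs = P + 197.
Before the tax: set 266 − 2P = P + 197 → P* = $23, Q* = 220.
With the tax collected from buyers, demand (in seller-price terms) shifts: Qd = 266 − 2(P + 13.5).
Solving gives Q = 211 with buyers paying $27.5 and sellers receiving $14 (the $13.5 wedge).
ΔCS is the trapezoid between Q = 211 and Q = 220 of height $4.5: ½ · (220 + 211) · 4.5 = $969.75.

Consumer surplus falls by $969.75.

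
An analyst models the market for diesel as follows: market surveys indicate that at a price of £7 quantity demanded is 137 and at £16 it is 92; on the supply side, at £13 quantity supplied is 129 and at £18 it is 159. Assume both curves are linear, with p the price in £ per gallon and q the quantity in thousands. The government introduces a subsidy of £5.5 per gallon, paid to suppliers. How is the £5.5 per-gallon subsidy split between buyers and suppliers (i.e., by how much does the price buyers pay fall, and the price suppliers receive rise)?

Buyers gain £3 per gallon; suppliers gain £2.5 per gallon.

Demand slope: (92 − 137)/(16 − 7) = -5, so qd = 172 − 5p.
Supply slope: (159 − 129)/(18 − 13) = 6, so qs = 6p + 51.
Without the subsidy, 172 − 5p = 6p + 51 gives 11p = 121, so p* = £11 and q* = 117.
With a per-unit subsidy paid to suppliers, each receives p + 5.5 per unit sold, so supply becomes qs = 6(p + 5.5) + 51.
New equilibrium: buyers pay £8, suppliers receive £13.5, q = 132. (Wedge: pb − ps = −5.5.)
Gain to buyers: £3; to suppliers: £2.5. (They sum to £5.5.)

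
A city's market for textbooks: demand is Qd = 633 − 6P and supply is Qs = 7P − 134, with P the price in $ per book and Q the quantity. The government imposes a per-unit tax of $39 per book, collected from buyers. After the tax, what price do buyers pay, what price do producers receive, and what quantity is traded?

Before the tax: set 633 − 6P = 7P − 134 → P* = $59, Q* = 279.
With the tax collected from buyers, demand (in seller-price terms) shifts: Qd = 633 − 6(P + 39).
New equilibrium: buyers pay $80, producers receive $41, Q = 153. (Wedge: Pb − Ps = 39.)

Buyers pay $80; producers receive $41; quantity = 153.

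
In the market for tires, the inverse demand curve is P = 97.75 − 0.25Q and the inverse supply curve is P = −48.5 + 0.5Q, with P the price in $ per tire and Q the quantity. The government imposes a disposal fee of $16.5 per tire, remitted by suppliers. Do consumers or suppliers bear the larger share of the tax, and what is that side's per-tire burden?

Rewrite in direct form: Qd = 391 − 4P and Qs = 2P + 97.
Without the tax, 391 − 4P = 2P + 97 gives 6P = 294, so P* = $49 and Q* = 195.
With the tax collected from suppliers, supply shifts: Qs = 2(P − 16.5) + 97.
New equilibrium: consumers pay $54.5, suppliers receive $38, Q = 173. (Wedge: Pb − Ps = 16.5.)
Per-tire burden: consumers $5.5, suppliers $11.
Suppliers take the larger share because supply is less price-elastic here (demand slope 4 vs supply slope 2).

Suppliers bear the larger share: $11 per tire.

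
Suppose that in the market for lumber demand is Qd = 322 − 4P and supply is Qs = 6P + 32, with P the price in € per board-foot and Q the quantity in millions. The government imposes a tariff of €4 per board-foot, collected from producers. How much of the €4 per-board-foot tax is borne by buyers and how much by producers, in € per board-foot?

Buyers bear €2.4 per board-foot; producers bear €1.6 per board-foot.

Before the tax: set 322 − 4P = 6P + 32 → P* = €29, Q* = 206.
With the tax collected from producers, supply shifts: Qs = 6(P − 4) + 32.
Solving gives Q = 196.4 with buyers paying €31.4 and producers receiving €27.4 (the €4 wedge).
Burden on buyers: €2.4; on producers: €1.6. (They sum to €4.)
The less price-elastic side of the market bears the larger share of a per-unit tax.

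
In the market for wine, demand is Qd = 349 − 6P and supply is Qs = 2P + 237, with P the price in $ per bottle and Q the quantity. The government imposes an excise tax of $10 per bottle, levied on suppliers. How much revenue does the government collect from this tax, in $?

Tax revenue = $2500.

Without the tax, 349 − 6P = 2P + 237 gives 8P = 112, so P* = $14 and Q* = 265.
With the tax collected from suppliers, supply shifts: Qs = 2(P − 10) + 237.
Solving gives Q = 250 with buyers paying $16.5 and suppliers receiving $6.5 (the $10 wedge).
Revenue = t · Q = 10 · 250 = $2500.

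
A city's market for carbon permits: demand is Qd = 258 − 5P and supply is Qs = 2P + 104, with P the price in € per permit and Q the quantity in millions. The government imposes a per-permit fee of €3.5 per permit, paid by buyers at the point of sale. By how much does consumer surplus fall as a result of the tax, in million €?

Before the tax: set 258 − 5P = 2P + 104 → P* = €22, Q* = 148.
With the tax collected from buyers, demand (in seller-price terms) shifts: Qd = 258 − 5(P + 3.5).
New equilibrium: buyers pay €23, suppliers receive €19.5, Q = 143. (Wedge: Pb − Ps = 3.5.)
ΔCS is the trapezoid between Q = 143 and Q = 148 of height €1: ½ · (148 + 143) · 1 = €145.5.

Consumer surplus falls by €145.5 million.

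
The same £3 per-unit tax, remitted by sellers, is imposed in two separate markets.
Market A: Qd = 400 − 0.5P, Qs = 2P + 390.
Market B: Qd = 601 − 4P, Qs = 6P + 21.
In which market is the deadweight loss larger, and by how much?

Market A: pre-tax P* = £4, Q* = 398; post-tax Q = 396.8; deadweight loss = £1.8.
Market B: pre-tax P* = £58, Q* = 369; post-tax Q = 361.8; deadweight loss = £10.8.
Difference: £1.8 vs £10.8 → market B is larger by £9.

Market B, by £9.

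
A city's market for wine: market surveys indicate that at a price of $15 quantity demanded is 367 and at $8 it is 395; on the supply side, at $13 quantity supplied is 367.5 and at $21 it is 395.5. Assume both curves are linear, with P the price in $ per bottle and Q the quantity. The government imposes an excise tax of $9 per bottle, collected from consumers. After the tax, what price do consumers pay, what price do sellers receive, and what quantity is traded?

Demand slope: (395 − 367)/(8 − 15) = -4, so Qd = 427 − 4P.
Supply slope: (395.5 − 367.5)/(21 − 13) = 3.5, so Qs = 3.5P + 322.
Before the tax: set 427 − 4P = 3.5P + 322 → P* = $14, Q* = 371.
With the tax collected from consumers, demand (in seller-price terms) shifts: Qd = 427 − 4(P + 9).
New equilibrium: consumers pay $18.2, sellers receive $9.2, Q = 354.2. (Wedge: Pb − Ps = 9.)
The less price-elastic side of the market bears the larger share of a per-unit tax.

Consumers pay $18.2; sellers receive $9.2; quantity = 354.2.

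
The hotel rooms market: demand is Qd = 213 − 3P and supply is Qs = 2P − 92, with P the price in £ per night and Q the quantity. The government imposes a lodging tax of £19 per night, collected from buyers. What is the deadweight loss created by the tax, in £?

Before the tax: set 213 − 3P = 2P − 92 → P* = £61, Q* = 30.
With the tax collected from buyers, demand (in seller-price terms) shifts: Qd = 213 − 3(P + 19).
New equilibrium: buyers pay £68.6, suppliers receive £49.6, Q = 7.2. (Wedge: Pb − Ps = 19.)
Quantity falls by |ΔQ| = |30 − 7.2| = 22.8.
DWL = ½ · t · |ΔQ| = ½ · 19 · 22.8 = £216.6.

Deadweight loss = £216.6.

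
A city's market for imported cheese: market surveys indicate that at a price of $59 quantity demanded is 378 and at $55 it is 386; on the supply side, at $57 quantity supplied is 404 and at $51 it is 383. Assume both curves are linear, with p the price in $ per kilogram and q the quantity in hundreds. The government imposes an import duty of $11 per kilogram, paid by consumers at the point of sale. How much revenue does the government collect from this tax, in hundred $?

Demand slope: (386 − 378)/(55 − 59) = -2, so qd = 496 − 2p.
Supply slope: (383 − 404)/(51 − 57) = 3.5, so qs = 3.5p + 204.5.
Without the tax, 496 − 2p = 3.5p + 204.5 gives 5.5p = 291.5, so p* = $53 and q* = 390.
With the tax collected from consumers, demand (in seller-price terms) shifts: qd = 496 − 2(p + 11).
New equilibrium: consumers pay $60, suppliers receive $49, q = 376. (Wedge: pb − ps = 11.)
Revenue = t · Q = 11 · 376 = $4136.

Tax revenue = $4136 hundred.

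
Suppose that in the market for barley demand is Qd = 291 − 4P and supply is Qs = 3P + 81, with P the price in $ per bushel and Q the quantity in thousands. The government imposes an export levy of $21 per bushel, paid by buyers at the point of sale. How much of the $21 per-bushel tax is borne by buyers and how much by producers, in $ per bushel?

Buyers bear $9 per bushel; producers bear $12 per bushel.

Without the tax, 291 − 4P = 3P + 81 gives 7P = 210, so P* = $30 and Q* = 171.
With the tax collected from buyers, demand (in seller-price terms) shifts: Qd = 291 − 4(P + 21).
Solving gives Q = 135 with buyers paying $39 and producers receiving $18 (the $21 wedge).
Burden on buyers: $9; on producers: $12. (They sum to $21.)
The less price-elastic side of the market bears the larger share of a per-unit tax.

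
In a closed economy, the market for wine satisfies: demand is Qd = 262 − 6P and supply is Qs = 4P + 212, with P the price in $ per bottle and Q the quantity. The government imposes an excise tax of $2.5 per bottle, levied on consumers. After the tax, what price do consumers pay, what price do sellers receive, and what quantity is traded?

Without the tax, 262 − 6P = 4P + 212 gives 10P = 50, so P* = $5 and Q* = 232.
With the tax collected from consumers, demand (in seller-price terms) shifts: Qd = 262 − 6(P + 2.5).
New equilibrium: consumers pay $6, sellers receive $3.5, Q = 226. (Wedge: Pb − Ps = 2.5.)
The less price-elastic side of the market bears the larger share of a per-unit tax.

Consumers pay $6; sellers receive $3.5; quantity = 226.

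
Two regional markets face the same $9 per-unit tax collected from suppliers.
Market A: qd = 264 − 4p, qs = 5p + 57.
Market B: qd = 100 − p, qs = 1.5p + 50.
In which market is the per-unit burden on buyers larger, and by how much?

Market B, by $0.4.

Market A: pre-tax p* = $23, q* = 172; post-tax q = 152; per-unit burden on buyers = $5.
Market B: pre-tax p* = $20, q* = 80; post-tax q = 74.6; per-unit burden on buyers = $5.4.
Difference: $5 vs $5.4 → market B is larger by $0.4.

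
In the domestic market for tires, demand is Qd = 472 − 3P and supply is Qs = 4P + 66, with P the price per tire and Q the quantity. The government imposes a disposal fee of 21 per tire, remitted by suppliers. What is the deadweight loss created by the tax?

Deadweight loss = 378.

Without the tax, 472 − 3P = 4P + 66 gives 7P = 406, so P* = 58 and Q* = 298.
With the tax collected from suppliers, supply shifts: Qs = 4(P − 21) + 66.
New equilibrium: consumers pay 70, suppliers receive 49, Q = 262. (Wedge: Pb − Ps = 21.)
Quantity falls by |ΔQ| = |298 − 262| = 36.
DWL = ½ · t · |ΔQ| = ½ · 21 · 36 = 378.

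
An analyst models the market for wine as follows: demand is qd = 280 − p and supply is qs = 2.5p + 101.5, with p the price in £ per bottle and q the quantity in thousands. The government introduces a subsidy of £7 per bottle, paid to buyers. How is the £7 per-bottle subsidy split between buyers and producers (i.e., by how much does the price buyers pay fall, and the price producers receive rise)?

Without the subsidy, 280 − p = 2.5p + 101.5 gives 3.5p = 178.5, so p* = £51 and q* = 229.
With a per-unit subsidy paid to buyers, each effectively pays p − 7, so demand becomes qd = 280 − (p − 7).
New equilibrium: buyers pay £46, producers receive £53, q = 234. (Wedge: pb − ps = −7.)
Gain to buyers: £5; to producers: £2. (They sum to £7.)

Buyers gain £5 per bottle; producers gain £2 per bottle.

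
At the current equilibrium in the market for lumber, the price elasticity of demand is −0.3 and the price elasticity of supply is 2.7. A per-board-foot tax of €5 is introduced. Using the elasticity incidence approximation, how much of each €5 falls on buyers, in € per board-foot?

Incidence ratio: buyers' share ≈ εs / (εs + |εd|) = 2.7 / (2.7 + 0.3) = 0.9.
So buyers bear ≈ 0.9 × €5 = €4.5; suppliers bear €0.5.

Buyers bear ≈ €4.5 per board-foot.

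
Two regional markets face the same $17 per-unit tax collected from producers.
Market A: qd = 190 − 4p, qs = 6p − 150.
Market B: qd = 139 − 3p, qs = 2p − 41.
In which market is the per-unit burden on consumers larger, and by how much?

Market A: pre-tax p* = $34, q* = 54; post-tax q = 13.2; per-unit burden on consumers = $10.2.
Market B: pre-tax p* = $36, q* = 31; post-tax q = 10.6; per-unit burden on consumers = $6.8.
Difference: $10.2 vs $6.8 → market A is larger by $3.4.

Market A, by $3.4.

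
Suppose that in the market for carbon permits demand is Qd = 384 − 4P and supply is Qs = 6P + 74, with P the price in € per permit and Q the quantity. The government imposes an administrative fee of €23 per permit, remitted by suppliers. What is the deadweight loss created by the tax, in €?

Without the tax, 384 − 4P = 6P + 74 gives 10P = 310, so P* = €31 and Q* = 260.
With the tax collected from suppliers, supply shifts: Qs = 6(P − 23) + 74.
Solving gives Q = 204.8 with buyers paying €44.8 and suppliers receiving €21.8 (the €23 wedge).
Quantity falls by |ΔQ| = |260 − 204.8| = 55.2.
DWL = ½ · t · |ΔQ| = ½ · 23 · 55.2 = €634.8.

Deadweight loss = €634.8.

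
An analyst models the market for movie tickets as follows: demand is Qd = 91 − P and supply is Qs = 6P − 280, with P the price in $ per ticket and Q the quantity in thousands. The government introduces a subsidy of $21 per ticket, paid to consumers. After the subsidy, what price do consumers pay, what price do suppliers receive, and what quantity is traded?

Consumers pay $35; suppliers receive $56; quantity = 56.

Before the subsidy: set 91 − P = 6P − 280 → P* = $53, Q* = 38.
With a per-unit subsidy paid to consumers, each effectively pays P − 21, so demand becomes Qd = 91 − (P − 21).
Solving gives Q = 56 with consumers paying $35 and suppliers receiving $56 (the $21 wedge).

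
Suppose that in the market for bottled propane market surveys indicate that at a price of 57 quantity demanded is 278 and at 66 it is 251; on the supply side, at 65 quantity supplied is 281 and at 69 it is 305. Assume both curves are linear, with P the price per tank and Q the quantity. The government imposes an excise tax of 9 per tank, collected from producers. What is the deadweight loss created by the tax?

Demand slope: (251 − 278)/(66 − 57) = -3, so Qd = 449 − 3P.
Supply slope: (305 − 281)/(69 − 65) = 6, so Qs = 6P − 109.
Before the tax: set 449 − 3P = 6P − 109 → P* = 62, Q* = 263.
With the tax collected from producers, supply shifts: Qs = 6(P − 9) − 109.
New equilibrium: consumers pay 68, producers receive 59, Q = 245. (Wedge: Pb − Ps = 9.)
Quantity falls by |ΔQ| = |263 − 245| = 18.
DWL = ½ · t · |ΔQ| = ½ · 9 · 18 = 81.

Deadweight loss = 81.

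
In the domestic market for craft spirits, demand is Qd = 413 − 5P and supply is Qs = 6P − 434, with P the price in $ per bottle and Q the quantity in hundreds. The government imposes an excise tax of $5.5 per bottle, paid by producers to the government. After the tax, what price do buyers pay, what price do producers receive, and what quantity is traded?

Buyers pay $80; producers receive $74.5; quantity = 13.

Without the tax, 413 − 5P = 6P − 434 gives 11P = 847, so P* = $77 and Q* = 28.
With the tax collected from producers, supply shifts: Qs = 6(P − 5.5) − 434.
Solving gives Q = 13 with buyers paying $80 and producers receiving $74.5 (the $5.5 wedge).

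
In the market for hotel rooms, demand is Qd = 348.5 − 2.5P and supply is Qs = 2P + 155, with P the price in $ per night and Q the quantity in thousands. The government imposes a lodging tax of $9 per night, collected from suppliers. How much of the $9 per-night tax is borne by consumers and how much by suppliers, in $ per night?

Consumers bear $4 per night; suppliers bear $5 per night.

Without the tax, 348.5 − 2.5P = 2P + 155 gives 4.5P = 193.5, so P* = $43 and Q* = 241.
With the tax collected from suppliers, supply shifts: Qs = 2(P − 9) + 155.
Solving gives Q = 231 with consumers paying $47 and suppliers receiving $38 (the $9 wedge).
Burden on consumers: $4; on suppliers: $5. (They sum to $9.)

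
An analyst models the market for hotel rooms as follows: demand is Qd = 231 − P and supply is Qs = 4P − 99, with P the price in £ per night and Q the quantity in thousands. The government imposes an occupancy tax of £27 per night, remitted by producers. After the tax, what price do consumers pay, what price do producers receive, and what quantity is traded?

Consumers pay £87.6; producers receive £60.6; quantity = 143.4.

Before the tax: set 231 − P = 4P − 99 → P* = £66, Q* = 165.
With the tax collected from producers, supply shifts: Qs = 4(P − 27) − 99.
New equilibrium: consumers pay £87.6, producers receive £60.6, Q = 143.4. (Wedge: Pb − Ps = 27.)
The less price-elastic side of the market bears the larger share of a per-unit tax.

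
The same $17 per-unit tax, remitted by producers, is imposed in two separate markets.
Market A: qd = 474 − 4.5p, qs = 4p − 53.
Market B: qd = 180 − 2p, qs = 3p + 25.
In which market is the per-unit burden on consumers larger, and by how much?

Market B, by $2.2.

Market A: pre-tax p* = $62, q* = 195; post-tax q = 159; per-unit burden on consumers = $8.
Market B: pre-tax p* = $31, q* = 118; post-tax q = 97.6; per-unit burden on consumers = $10.2.
Difference: $8 vs $10.2 → market B is larger by $2.2.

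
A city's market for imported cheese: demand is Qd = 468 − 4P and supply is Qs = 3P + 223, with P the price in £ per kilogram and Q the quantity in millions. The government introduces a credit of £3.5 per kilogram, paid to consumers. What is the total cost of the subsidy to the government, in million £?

Without the subsidy, 468 − 4P = 3P + 223 gives 7P = 245, so P* = £35 and Q* = 328.
With a per-unit subsidy paid to consumers, each effectively pays P − 3.5, so demand becomes Qd = 468 − 4(P − 3.5).
Solving gives Q = 334 with consumers paying £33.5 and producers receiving £37 (the £3.5 wedge).
Outlay = t · Q = 3.5 · 334 = £1169.

Government outlay = £1169 million.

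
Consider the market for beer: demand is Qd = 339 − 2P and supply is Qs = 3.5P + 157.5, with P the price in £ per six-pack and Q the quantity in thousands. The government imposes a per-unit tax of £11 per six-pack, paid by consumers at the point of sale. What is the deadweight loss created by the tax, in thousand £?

Deadweight loss = £77 thousand.

Without the tax, 339 − 2P = 3.5P + 157.5 gives 5.5P = 181.5, so P* = £33 and Q* = 273.
With the tax collected from consumers, demand (in seller-price terms) shifts: Qd = 339 − 2(P + 11).
Solving gives Q = 259 with consumers paying £40 and producers receiving £29 (the £11 wedge).
Quantity falls by |ΔQ| = |273 − 259| = 14.
DWL = ½ · t · |ΔQ| = ½ · 11 · 14 = £77.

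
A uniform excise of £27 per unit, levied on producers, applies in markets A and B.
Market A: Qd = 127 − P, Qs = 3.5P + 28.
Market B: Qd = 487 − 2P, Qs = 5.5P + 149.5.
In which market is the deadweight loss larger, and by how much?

Market B, by £251.1.

Market A: pre-tax P* = £22, Q* = 105; post-tax Q = 84; deadweight loss = £283.5.
Market B: pre-tax P* = £45, Q* = 397; post-tax Q = 357.4; deadweight loss = £534.6.
Difference: £283.5 vs £534.6 → market B is larger by £251.1.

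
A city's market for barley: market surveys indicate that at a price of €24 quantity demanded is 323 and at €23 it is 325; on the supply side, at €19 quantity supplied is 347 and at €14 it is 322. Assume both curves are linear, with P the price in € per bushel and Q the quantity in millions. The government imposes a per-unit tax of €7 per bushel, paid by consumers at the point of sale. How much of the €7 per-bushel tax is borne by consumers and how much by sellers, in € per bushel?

Consumers bear €5 per bushel; sellers bear €2 per bushel.

Demand slope: (325 − 323)/(23 − 24) = -2, so Qd = 371 − 2P.
Supply slope: (322 − 347)/(14 − 19) = 5, so Qs = 5P + 252.
Before the tax: set 371 − 2P = 5P + 252 → P* = €17, Q* = 337.
With the tax collected from consumers, demand (in seller-price terms) shifts: Qd = 371 − 2(P + 7).
Solving gives Q = 327 with consumers paying €22 and sellers receiving €15 (the €7 wedge).
Burden on consumers: €5; on sellers: €2. (They sum to €7.)
The less price-elastic side of the market bears the larger share of a per-unit tax.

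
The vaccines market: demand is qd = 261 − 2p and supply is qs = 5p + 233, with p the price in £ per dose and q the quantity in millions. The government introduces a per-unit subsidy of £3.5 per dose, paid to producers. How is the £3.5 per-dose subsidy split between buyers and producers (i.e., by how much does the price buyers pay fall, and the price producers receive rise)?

Buyers gain £2.5 per dose; producers gain £1 per dose.

Before the subsidy: set 261 − 2p = 5p + 233 → p* = £4, q* = 253.
With a per-unit subsidy paid to producers, each receives p + 3.5 per unit sold, so supply becomes qs = 5(p + 3.5) + 233.
Solving gives q = 258 with buyers paying £1.5 and producers receiving £5 (the £3.5 wedge).
Gain to buyers: £2.5; to producers: £1. (They sum to £3.5.)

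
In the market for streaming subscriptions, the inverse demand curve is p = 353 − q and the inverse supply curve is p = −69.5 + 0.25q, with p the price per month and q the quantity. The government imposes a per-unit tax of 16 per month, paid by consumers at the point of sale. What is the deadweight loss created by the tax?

Inverting to q(p) form: qd = 353 − p; qs = 4p + 278.
Without the tax, 353 − p = 4p + 278 gives 5p = 75, so p* = 15 and q* = 338.
With the tax collected from consumers, demand (in seller-price terms) shifts: qd = 353 − (p + 16).
Solving gives q = 325.2 with consumers paying 27.8 and sellers receiving 11.8 (the 16 wedge).
Quantity falls by |ΔQ| = |338 − 325.2| = 12.8.
DWL = ½ · t · |ΔQ| = ½ · 16 · 12.8 = 102.4.

Deadweight loss = 102.4.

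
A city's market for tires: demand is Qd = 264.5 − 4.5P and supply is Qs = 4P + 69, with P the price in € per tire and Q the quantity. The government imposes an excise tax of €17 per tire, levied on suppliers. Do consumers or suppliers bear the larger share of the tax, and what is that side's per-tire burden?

Without the tax, 264.5 − 4.5P = 4P + 69 gives 8.5P = 195.5, so P* = €23 and Q* = 161.
With the tax collected from suppliers, supply shifts: Qs = 4(P − 17) + 69.
New equilibrium: consumers pay €31, suppliers receive €14, Q = 125. (Wedge: Pb − Ps = 17.)
Per-tire burden: consumers €8, suppliers €9.
Suppliers take the larger share because supply is less price-elastic here (demand slope 4.5 vs supply slope 4).
The less price-elastic side of the market bears the larger share of a per-unit tax.

Suppliers bear the larger share: €9 per tire.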